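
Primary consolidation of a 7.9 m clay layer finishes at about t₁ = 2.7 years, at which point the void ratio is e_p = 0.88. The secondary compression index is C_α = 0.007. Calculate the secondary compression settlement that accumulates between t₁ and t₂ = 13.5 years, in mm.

Secondary compression: S_s = C_α·H/(1+e_p)·log₁₀(t₂/t₁)
S_s = 0.007×7.9/(1+0.88)×log₁₀(13.5/2.7)
    = 0.02941 × 0.699 = 0.02056 m

S_s ≈ 20.6 mm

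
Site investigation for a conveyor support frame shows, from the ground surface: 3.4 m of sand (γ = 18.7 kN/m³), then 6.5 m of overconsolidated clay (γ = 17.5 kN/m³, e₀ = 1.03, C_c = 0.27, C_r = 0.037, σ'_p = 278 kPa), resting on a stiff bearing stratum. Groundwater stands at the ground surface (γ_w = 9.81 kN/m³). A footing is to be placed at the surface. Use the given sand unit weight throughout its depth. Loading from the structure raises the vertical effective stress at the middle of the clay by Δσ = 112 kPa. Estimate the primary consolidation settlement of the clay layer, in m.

S_c ≈ 0.057 m

Mid-depth of clay below the ground surface: z = 3.4 + 6.5/2 = 6.65 m.
Total vertical stress at mid-clay: σ_v = 18.7×3.4 + 17.5×3.25 = 120.45 kPa.
Pore pressure: u = 9.81×(6.65 − 0) = 65.237 kPa.
Initial effective stress: σ'_0 = σ_v − u = 120.45 − 65.237 = 55.213 kPa.
Final effective stress: σ'_f = 55.213 + 112 = 167.21 kPa.
σ'_f = 167.21 ≤ σ'_p = 278 kPa, so the clay remains overconsolidated and only the recompression index applies:
S_c = C_r·H/(1+e₀)·log₁₀(σ'_f/σ'_0) = 0.037×6.5/2.03×log₁₀(167.21/55.213)
    = 0.11847 × 0.48122 = 0.05701 m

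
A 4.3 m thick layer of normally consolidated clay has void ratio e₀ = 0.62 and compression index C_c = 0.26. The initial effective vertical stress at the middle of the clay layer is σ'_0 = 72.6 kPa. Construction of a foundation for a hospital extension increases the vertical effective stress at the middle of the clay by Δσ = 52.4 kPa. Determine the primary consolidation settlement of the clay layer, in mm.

S_c ≈ 163 mm

Final effective stress: σ'_f = σ'_0 + Δσ = 72.6 + 52.4 = 125 kPa.
Normally consolidated clay, so the full stress increment lies on the virgin compression line:
S_c = C_c·H/(1+e₀)·log₁₀(σ'_f/σ'_0) = 0.26×4.3/(1+0.62)×log₁₀(125/72.6)
    = 0.69012 × 0.23597 = 0.1628 m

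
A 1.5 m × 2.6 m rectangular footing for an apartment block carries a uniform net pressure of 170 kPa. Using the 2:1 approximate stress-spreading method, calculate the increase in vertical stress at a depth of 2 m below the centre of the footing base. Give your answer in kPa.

Δσ_z ≈ 41.2 kPa

By the 2:1 method the load spreads at 1 horizontal : 2 vertical, so at depth z the loaded area has grown by z in each plan dimension:
Δσ = qBL/((B+z)(L+z)) = 170×1.5×2.6/((1.5+2)(2.6+2)) = 41.18 kPa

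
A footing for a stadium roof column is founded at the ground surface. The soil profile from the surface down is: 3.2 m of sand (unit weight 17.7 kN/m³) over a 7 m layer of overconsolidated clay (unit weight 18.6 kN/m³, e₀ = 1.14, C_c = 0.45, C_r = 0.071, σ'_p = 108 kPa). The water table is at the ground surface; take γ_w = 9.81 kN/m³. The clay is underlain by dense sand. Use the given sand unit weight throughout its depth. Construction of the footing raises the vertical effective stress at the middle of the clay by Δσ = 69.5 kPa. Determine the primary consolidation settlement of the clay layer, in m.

S_c ≈ 0.162 m

Mid-depth of clay below the ground surface: z = 3.2 + 7/2 = 6.7 m.
Total vertical stress at mid-clay: σ_v = 17.7×3.2 + 18.6×3.5 = 121.74 kPa.
Pore pressure: u = 9.81×(6.7 − 0) = 65.727 kPa.
Initial effective stress: σ'_0 = σ_v − u = 121.74 − 65.727 = 56.013 kPa.
Final effective stress: σ'_f = 56.013 + 69.5 = 125.51 kPa.
σ'_f = 125.51 > σ'_p = 108 kPa, so the stress path crosses the preconsolidation pressure — recompression up to σ'_p, then virgin compression beyond:
S_c = H/(1+e₀)·[C_r·log₁₀(σ'_p/σ'_0) + C_c·log₁₀(σ'_f/σ'_p)]
    = 7/2.14 × [0.071×log₁₀(108/56.013) + 0.45×log₁₀(125.51/108)]
    = 3.271 × [0.020245 + 0.029365] = 0.1623 m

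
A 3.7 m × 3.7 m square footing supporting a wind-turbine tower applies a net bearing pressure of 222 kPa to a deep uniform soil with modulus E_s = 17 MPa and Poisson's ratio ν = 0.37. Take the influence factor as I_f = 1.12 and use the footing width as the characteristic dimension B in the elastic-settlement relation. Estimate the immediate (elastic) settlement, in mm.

S_e ≈ 46.7 mm

Immediate (elastic) settlement: S_e = q·B·(1−ν²)/E_s · I_f.
E_s = 17 MPa = 17000 kPa.
S_e = 222 × 3.7 × (1 − 0.37²) / 17000 × 1.12
    = 222 × 3.7 × 0.8631 / 17000 × 1.12
    = 0.04671 m = 46.71 mm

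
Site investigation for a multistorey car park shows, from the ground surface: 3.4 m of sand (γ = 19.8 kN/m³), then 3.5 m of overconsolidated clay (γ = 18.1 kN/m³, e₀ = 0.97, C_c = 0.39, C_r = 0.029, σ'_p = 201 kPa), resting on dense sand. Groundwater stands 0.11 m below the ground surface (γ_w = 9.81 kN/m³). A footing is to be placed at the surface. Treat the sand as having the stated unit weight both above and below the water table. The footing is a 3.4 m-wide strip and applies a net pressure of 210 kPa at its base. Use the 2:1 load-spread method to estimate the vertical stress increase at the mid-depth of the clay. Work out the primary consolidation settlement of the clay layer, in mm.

S_c ≈ 22.1 mm

Mid-depth of clay below the ground surface: z = 3.4 + 3.5/2 = 5.15 m.
Total vertical stress at mid-clay: σ_v = 19.8×3.4 + 18.1×1.75 = 98.995 kPa.
Pore pressure: u = 9.81×(5.15 − 0.11) = 49.442 kPa.
Initial effective stress: σ'_0 = σ_v − u = 98.995 − 49.442 = 49.553 kPa.
Stress increase at mid-clay by the 2:1 spreading method:
Δσ = qB/(B+z) = 210×3.4/(3.4+5.15) = 83.509 kPa
Final effective stress: σ'_f = 49.553 + 83.509 = 133.06 kPa.
σ'_f = 133.06 ≤ σ'_p = 201 kPa, so the clay remains overconsolidated and only the recompression index applies:
S_c = C_r·H/(1+e₀)·log₁₀(σ'_f/σ'_0) = 0.029×3.5/1.97×log₁₀(133.06/49.553)
    = 0.051521 × 0.42898 = 0.0221 m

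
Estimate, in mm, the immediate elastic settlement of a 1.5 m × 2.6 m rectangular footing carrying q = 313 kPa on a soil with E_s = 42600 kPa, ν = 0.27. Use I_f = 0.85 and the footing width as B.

S_e ≈ 8.69 mm

Immediate (elastic) settlement: S_e = q·B·(1−ν²)/E_s · I_f.
S_e = 313 × 1.5 × (1 − 0.27²) / 42600 × 0.85
    = 313 × 1.5 × 0.9271 / 42600 × 0.85
    = 0.008685 m = 8.685 mm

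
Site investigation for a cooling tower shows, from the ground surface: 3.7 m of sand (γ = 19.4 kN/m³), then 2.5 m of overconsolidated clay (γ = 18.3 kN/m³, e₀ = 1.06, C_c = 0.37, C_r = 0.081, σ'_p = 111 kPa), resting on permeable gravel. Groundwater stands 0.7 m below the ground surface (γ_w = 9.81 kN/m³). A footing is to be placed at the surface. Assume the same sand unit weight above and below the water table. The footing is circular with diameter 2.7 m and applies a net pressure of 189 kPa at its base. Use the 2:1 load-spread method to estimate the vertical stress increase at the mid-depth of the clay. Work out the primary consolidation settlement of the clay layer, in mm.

S_c ≈ 15.7 mm

Mid-depth of clay below the ground surface: z = 3.7 + 2.5/2 = 4.95 m.
Total vertical stress at mid-clay: σ_v = 19.4×3.7 + 18.3×1.25 = 94.655 kPa.
Pore pressure: u = 9.81×(4.95 − 0.7) = 41.693 kPa.
Initial effective stress: σ'_0 = σ_v − u = 94.655 − 41.693 = 52.962 kPa.
Stress increase at mid-clay by the 2:1 spreading method:
Δσ ≈ qD²/(D+z)² = 189×2.7²/(2.7+4.95)² = 23.543 kPa
Final effective stress: σ'_f = 52.962 + 23.543 = 76.505 kPa.
σ'_f = 76.505 ≤ σ'_p = 111 kPa, so the clay remains overconsolidated and only the recompression index applies:
S_c = C_r·H/(1+e₀)·log₁₀(σ'_f/σ'_0) = 0.081×2.5/2.06×log₁₀(76.505/52.962)
    = 0.098302 × 0.15973 = 0.0157 m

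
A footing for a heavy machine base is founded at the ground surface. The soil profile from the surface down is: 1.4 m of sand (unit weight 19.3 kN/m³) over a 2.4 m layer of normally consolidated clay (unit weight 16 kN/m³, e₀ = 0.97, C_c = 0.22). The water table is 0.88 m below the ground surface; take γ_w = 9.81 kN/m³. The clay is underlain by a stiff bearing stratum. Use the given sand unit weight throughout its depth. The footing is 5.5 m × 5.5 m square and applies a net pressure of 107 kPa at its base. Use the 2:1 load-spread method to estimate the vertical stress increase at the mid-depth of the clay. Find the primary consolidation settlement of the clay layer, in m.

S_c ≈ 0.115 m

Mid-depth of clay below the ground surface: z = 1.4 + 2.4/2 = 2.6 m.
Total vertical stress at mid-clay: σ_v = 19.3×1.4 + 16×1.2 = 46.22 kPa.
Pore pressure: u = 9.81×(2.6 − 0.88) = 16.873 kPa.
Initial effective stress: σ'_0 = σ_v − u = 46.22 − 16.873 = 29.347 kPa.
Stress increase at mid-clay by the 2:1 spreading method:
Δσ = qBL/((B+z)(L+z)) = 107×5.5×5.5/((5.5+2.6)(5.5+2.6)) = 49.333 kPa
Final effective stress: σ'_f = σ'_0 + Δσ = 29.347 + 49.333 = 78.68 kPa.
Normally consolidated clay, so the full stress increment lies on the virgin compression line:
S_c = C_c·H/(1+e₀)·log₁₀(σ'_f/σ'_0) = 0.22×2.4/(1+0.97)×log₁₀(78.68/29.347)
    = 0.26802 × 0.4283 = 0.1148 m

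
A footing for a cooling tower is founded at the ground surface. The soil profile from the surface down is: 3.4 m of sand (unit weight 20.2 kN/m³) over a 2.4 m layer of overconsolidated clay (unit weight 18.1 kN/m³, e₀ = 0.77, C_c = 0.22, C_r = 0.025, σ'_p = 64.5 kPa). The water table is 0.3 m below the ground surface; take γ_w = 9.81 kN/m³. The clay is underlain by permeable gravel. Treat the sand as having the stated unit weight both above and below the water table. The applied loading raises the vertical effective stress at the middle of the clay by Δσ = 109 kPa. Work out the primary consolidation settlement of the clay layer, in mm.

S_c ≈ 120 mm

Mid-depth of clay below the ground surface: z = 3.4 + 2.4/2 = 4.6 m.
Total vertical stress at mid-clay: σ_v = 20.2×3.4 + 18.1×1.2 = 90.4 kPa.
Pore pressure: u = 9.81×(4.6 − 0.3) = 42.183 kPa.
Initial effective stress: σ'_0 = σ_v − u = 90.4 − 42.183 = 48.217 kPa.
Final effective stress: σ'_f = 48.217 + 109 = 157.22 kPa.
σ'_f = 157.22 > σ'_p = 64.5 kPa, so the stress path crosses the preconsolidation pressure — recompression up to σ'_p, then virgin compression beyond:
S_c = H/(1+e₀)·[C_r·log₁₀(σ'_p/σ'_0) + C_c·log₁₀(σ'_f/σ'_p)]
    = 2.4/1.77 × [0.025×log₁₀(64.5/48.217) + 0.22×log₁₀(157.22/64.5)]
    = 1.3559 × [0.003159 + 0.085129] = 0.1197 m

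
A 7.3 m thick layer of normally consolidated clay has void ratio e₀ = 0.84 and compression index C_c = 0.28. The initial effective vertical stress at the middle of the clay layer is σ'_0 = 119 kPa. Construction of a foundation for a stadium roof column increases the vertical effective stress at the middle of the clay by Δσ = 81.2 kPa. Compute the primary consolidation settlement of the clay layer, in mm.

S_c ≈ 251 mm

Final effective stress: σ'_f = σ'_0 + Δσ = 119 + 81.2 = 200.2 kPa.
Normally consolidated clay, so the full stress increment lies on the virgin compression line:
S_c = C_c·H/(1+e₀)·log₁₀(σ'_f/σ'_0) = 0.28×7.3/(1+0.84)×log₁₀(200.2/119)
    = 1.1109 × 0.22592 = 0.251 m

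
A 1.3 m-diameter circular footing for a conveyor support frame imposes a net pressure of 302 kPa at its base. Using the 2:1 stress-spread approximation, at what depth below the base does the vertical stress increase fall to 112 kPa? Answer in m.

2:1 spreading — at depth z the loaded area has grown by z in each plan dimension:
qD²/(D+z)² = Δσ_z ⇒ z = D(√(q/Δσ_z) − 1) = 1.3×(√(302/112) − 1) = 0.8347 m

z ≈ 0.835 m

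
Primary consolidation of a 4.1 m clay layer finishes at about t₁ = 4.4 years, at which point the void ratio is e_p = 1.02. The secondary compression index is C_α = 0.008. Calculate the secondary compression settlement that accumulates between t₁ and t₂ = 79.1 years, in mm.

Secondary compression: S_s = C_α·H/(1+e_p)·log₁₀(t₂/t₁)
S_s = 0.008×4.1/(1+1.02)×log₁₀(79.1/4.4)
    = 0.01624 × 1.255 = 0.02037 m

S_s ≈ 20.4 mm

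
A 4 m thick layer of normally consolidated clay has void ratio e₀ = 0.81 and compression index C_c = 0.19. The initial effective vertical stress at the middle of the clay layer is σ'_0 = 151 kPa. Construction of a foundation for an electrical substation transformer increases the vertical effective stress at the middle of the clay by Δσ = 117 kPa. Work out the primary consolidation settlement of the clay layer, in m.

S_c ≈ 0.105 m

Final effective stress: σ'_f = σ'_0 + Δσ = 151 + 117 = 268 kPa.
Normally consolidated clay, so the full stress increment lies on the virgin compression line:
S_c = C_c·H/(1+e₀)·log₁₀(σ'_f/σ'_0) = 0.19×4/(1+0.81)×log₁₀(268/151)
    = 0.41989 × 0.24916 = 0.1046 m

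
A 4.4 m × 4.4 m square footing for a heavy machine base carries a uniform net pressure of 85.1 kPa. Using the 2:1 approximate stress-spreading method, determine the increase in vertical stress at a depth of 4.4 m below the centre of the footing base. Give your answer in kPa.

By the 2:1 method the load spreads at 1 horizontal : 2 vertical, so at depth z the loaded area has grown by z in each plan dimension:
Δσ = qBL/((B+z)(L+z)) = 85.1×4.4×4.4/((4.4+4.4)(4.4+4.4)) = 21.275 kPa

Δσ_z ≈ 21.3 kPa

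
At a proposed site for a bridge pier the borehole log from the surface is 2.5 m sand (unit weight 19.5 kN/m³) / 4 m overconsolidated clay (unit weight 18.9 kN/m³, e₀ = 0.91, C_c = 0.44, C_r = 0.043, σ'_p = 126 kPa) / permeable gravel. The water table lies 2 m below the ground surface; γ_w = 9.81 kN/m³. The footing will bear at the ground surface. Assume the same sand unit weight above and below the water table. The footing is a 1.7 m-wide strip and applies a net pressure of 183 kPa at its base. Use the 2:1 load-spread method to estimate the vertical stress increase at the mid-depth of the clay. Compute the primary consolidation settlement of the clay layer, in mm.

S_c ≈ 23.2 mm

Mid-depth of clay below the ground surface: z = 2.5 + 4/2 = 4.5 m.
Total vertical stress at mid-clay: σ_v = 19.5×2.5 + 18.9×2 = 86.55 kPa.
Pore pressure: u = 9.81×(4.5 − 2) = 24.525 kPa.
Initial effective stress: σ'_0 = σ_v − u = 86.55 − 24.525 = 62.025 kPa.
Stress increase at mid-clay by the 2:1 spreading method:
Δσ = qB/(B+z) = 183×1.7/(1.7+4.5) = 50.177 kPa
Final effective stress: σ'_f = 62.025 + 50.177 = 112.2 kPa.
σ'_f = 112.2 ≤ σ'_p = 126 kPa, so the clay remains overconsolidated and only the recompression index applies:
S_c = C_r·H/(1+e₀)·log₁₀(σ'_f/σ'_0) = 0.043×4/1.91×log₁₀(112.2/62.025)
    = 0.090051 × 0.25743 = 0.02318 m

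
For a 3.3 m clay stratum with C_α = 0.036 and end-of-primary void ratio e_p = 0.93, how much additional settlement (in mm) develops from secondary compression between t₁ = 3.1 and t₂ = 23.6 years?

S_s ≈ 54.3 mm

Secondary compression: S_s = C_α·H/(1+e_p)·log₁₀(t₂/t₁)
S_s = 0.036×3.3/(1+0.93)×log₁₀(23.6/3.1)
    = 0.06155 × 0.8816 = 0.05426 m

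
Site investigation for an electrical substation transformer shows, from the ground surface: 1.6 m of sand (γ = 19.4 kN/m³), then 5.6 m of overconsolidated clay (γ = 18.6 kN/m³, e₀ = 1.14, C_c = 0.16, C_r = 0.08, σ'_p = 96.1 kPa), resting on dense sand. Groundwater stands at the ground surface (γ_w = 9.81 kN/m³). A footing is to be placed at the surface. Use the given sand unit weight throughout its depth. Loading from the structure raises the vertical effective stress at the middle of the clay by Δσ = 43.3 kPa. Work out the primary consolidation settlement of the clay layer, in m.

S_c ≈ 0.0667 m

Mid-depth of clay below the ground surface: z = 1.6 + 5.6/2 = 4.4 m.
Total vertical stress at mid-clay: σ_v = 19.4×1.6 + 18.6×2.8 = 83.12 kPa.
Pore pressure: u = 9.81×(4.4 − 0) = 43.164 kPa.
Initial effective stress: σ'_0 = σ_v − u = 83.12 − 43.164 = 39.956 kPa.
Final effective stress: σ'_f = 39.956 + 43.3 = 83.256 kPa.
σ'_f = 83.256 ≤ σ'_p = 96.1 kPa, so the clay remains overconsolidated and only the recompression index applies:
S_c = C_r·H/(1+e₀)·log₁₀(σ'_f/σ'_0) = 0.08×5.6/2.14×log₁₀(83.256/39.956)
    = 0.20934 × 0.31883 = 0.06675 m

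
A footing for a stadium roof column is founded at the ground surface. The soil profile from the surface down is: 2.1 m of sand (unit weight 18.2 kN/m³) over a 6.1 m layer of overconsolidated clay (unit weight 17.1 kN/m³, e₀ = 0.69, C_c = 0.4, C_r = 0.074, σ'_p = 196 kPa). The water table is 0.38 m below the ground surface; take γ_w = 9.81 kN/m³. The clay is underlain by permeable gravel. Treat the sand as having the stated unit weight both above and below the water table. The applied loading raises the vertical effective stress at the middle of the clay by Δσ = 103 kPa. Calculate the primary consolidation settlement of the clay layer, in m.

S_c ≈ 0.141 m

Mid-depth of clay below the ground surface: z = 2.1 + 6.1/2 = 5.15 m.
Total vertical stress at mid-clay: σ_v = 18.2×2.1 + 17.1×3.05 = 90.375 kPa.
Pore pressure: u = 9.81×(5.15 − 0.38) = 46.794 kPa.
Initial effective stress: σ'_0 = σ_v − u = 90.375 − 46.794 = 43.581 kPa.
Final effective stress: σ'_f = 43.581 + 103 = 146.58 kPa.
σ'_f = 146.58 ≤ σ'_p = 196 kPa, so the clay remains overconsolidated and only the recompression index applies:
S_c = C_r·H/(1+e₀)·log₁₀(σ'_f/σ'_0) = 0.074×6.1/1.69×log₁₀(146.58/43.581)
    = 0.2671 × 0.52678 = 0.1407 m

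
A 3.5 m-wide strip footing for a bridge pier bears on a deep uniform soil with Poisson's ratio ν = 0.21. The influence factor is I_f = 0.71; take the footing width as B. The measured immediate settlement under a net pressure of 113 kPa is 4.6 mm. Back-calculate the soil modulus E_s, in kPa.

S_e = q·B·(1−ν²)/E_s · I_f  ⇒  E_s = q·B·(1−ν²)·I_f / S_e.
E_s = 113 × 3.5 × 0.9559 × 0.71 / 0.0046 = 58350 kPa

E_s ≈ 58400 kPa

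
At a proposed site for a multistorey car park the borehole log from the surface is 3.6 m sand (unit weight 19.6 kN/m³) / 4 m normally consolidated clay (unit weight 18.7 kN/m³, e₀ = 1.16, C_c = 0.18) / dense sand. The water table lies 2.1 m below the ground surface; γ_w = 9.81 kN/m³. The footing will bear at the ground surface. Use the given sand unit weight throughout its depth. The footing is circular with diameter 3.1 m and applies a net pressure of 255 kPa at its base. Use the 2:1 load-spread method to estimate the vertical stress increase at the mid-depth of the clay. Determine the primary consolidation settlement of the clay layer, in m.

Mid-depth of clay below the ground surface: z = 3.6 + 4/2 = 5.6 m.
Total vertical stress at mid-clay: σ_v = 19.6×3.6 + 18.7×2 = 107.96 kPa.
Pore pressure: u = 9.81×(5.6 − 2.1) = 34.335 kPa.
Initial effective stress: σ'_0 = σ_v − u = 107.96 − 34.335 = 73.625 kPa.
Stress increase at mid-clay by the 2:1 spreading method:
Δσ ≈ qD²/(D+z)² = 255×3.1²/(3.1+5.6)² = 32.376 kPa
Final effective stress: σ'_f = σ'_0 + Δσ = 73.625 + 32.376 = 106 kPa.
Normally consolidated clay, so the full stress increment lies on the virgin compression line:
S_c = C_c·H/(1+e₀)·log₁₀(σ'_f/σ'_0) = 0.18×4/(1+1.16)×log₁₀(106/73.625)
    = 0.33333 × 0.15828 = 0.05276 m

S_c ≈ 0.0528 m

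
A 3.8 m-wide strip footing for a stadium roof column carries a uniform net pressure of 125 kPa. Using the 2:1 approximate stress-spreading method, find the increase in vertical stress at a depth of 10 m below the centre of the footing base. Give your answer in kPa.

By the 2:1 method the load spreads at 1 horizontal : 2 vertical, so at depth z the loaded area has grown by z in each plan dimension:
Δσ = qB/(B+z) = 125×3.8/(3.8+10) = 34.42 kPa

Δσ_z ≈ 34.4 kPa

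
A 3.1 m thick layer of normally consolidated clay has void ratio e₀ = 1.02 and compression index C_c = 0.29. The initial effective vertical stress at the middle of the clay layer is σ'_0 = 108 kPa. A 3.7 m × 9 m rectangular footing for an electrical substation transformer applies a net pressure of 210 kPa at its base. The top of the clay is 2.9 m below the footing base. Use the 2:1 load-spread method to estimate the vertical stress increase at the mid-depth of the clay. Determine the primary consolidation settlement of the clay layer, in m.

S_c ≈ 0.0897 m

Mid-depth of clay below the footing base: z = 2.9 + 3.1/2 = 4.45 m.
Stress increase at mid-clay by the 2:1 spreading method:
Δσ = qBL/((B+z)(L+z)) = 210×3.7×9/((3.7+4.45)(9+4.45)) = 63.795 kPa
Final effective stress: σ'_f = σ'_0 + Δσ = 108 + 63.795 = 171.8 kPa.
Normally consolidated clay, so the full stress increment lies on the virgin compression line:
S_c = C_c·H/(1+e₀)·log₁₀(σ'_f/σ'_0) = 0.29×3.1/(1+1.02)×log₁₀(171.8/108)
    = 0.44505 × 0.2016 = 0.08972 m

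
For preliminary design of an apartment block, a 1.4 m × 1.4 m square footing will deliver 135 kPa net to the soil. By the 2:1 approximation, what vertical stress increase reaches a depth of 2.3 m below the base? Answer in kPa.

By the 2:1 method the load spreads at 1 horizontal : 2 vertical, so at depth z the loaded area has grown by z in each plan dimension:
Δσ = qBL/((B+z)(L+z)) = 135×1.4×1.4/((1.4+2.3)(1.4+2.3)) = 19.328 kPa

Δσ_z ≈ 19.3 kPa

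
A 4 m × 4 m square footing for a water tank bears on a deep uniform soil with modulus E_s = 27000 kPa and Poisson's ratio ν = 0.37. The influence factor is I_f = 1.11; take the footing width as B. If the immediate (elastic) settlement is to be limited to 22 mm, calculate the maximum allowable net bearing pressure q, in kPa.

S_e = q·B·(1−ν²)/E_s · I_f  ⇒  q = S_e·E_s / (B·(1−ν²)·I_f).
q = 0.022 × 27000 / (4 × 0.8631 × 1.11) = 155 kPa

q ≈ 155 kPa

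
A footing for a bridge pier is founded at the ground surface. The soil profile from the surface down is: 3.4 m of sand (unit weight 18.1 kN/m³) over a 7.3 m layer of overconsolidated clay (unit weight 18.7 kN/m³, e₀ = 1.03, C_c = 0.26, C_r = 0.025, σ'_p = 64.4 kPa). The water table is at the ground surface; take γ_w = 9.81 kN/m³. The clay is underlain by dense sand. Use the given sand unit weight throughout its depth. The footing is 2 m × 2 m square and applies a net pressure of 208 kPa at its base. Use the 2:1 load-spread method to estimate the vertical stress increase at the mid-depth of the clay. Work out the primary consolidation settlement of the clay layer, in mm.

Mid-depth of clay below the ground surface: z = 3.4 + 7.3/2 = 7.05 m.
Total vertical stress at mid-clay: σ_v = 18.1×3.4 + 18.7×3.65 = 129.8 kPa.
Pore pressure: u = 9.81×(7.05 − 0) = 69.16 kPa.
Initial effective stress: σ'_0 = σ_v − u = 129.8 − 69.16 = 60.64 kPa.
Stress increase at mid-clay by the 2:1 spreading method:
Δσ = qBL/((B+z)(L+z)) = 208×2×2/((2+7.05)(2+7.05)) = 10.158 kPa
Final effective stress: σ'_f = 60.64 + 10.158 = 70.798 kPa.
σ'_f = 70.798 > σ'_p = 64.4 kPa, so the stress path crosses the preconsolidation pressure — recompression up to σ'_p, then virgin compression beyond:
S_c = H/(1+e₀)·[C_r·log₁₀(σ'_p/σ'_0) + C_c·log₁₀(σ'_f/σ'_p)]
    = 7.3/2.03 × [0.025×log₁₀(64.4/60.64) + 0.26×log₁₀(70.798/64.4)]
    = 3.5961 × [0.00065317 + 0.010695] = 0.04081 m

S_c ≈ 40.8 mm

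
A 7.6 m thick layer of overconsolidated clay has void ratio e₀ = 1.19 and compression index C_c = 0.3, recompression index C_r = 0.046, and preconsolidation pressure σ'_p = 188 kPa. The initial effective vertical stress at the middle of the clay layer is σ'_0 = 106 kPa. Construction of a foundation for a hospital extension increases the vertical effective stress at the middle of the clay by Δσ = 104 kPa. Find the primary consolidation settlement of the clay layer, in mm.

S_c ≈ 89.8 mm

Final effective stress: σ'_f = 106 + 104 = 210 kPa.
σ'_f = 210 > σ'_p = 188 kPa, so the stress path crosses the preconsolidation pressure — recompression up to σ'_p, then virgin compression beyond:
S_c = H/(1+e₀)·[C_r·log₁₀(σ'_p/σ'_0) + C_c·log₁₀(σ'_f/σ'_p)]
    = 7.6/2.19 × [0.046×log₁₀(188/106) + 0.3×log₁₀(210/188)]
    = 3.4703 × [0.011447 + 0.014418] = 0.08976 m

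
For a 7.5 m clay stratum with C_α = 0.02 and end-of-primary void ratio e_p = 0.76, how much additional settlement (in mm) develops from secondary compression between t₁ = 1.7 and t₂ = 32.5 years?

Secondary compression: S_s = C_α·H/(1+e_p)·log₁₀(t₂/t₁)
S_s = 0.02×7.5/(1+0.76)×log₁₀(32.5/1.7)
    = 0.08523 × 1.281 = 0.1092 m

S_s ≈ 109 mm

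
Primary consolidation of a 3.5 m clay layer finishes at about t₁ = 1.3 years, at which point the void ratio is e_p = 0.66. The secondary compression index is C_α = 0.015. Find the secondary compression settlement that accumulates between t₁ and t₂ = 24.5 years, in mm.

Secondary compression: S_s = C_α·H/(1+e_p)·log₁₀(t₂/t₁)
S_s = 0.015×3.5/(1+0.66)×log₁₀(24.5/1.3)
    = 0.03163 × 1.275 = 0.04033 m

S_s ≈ 40.3 mm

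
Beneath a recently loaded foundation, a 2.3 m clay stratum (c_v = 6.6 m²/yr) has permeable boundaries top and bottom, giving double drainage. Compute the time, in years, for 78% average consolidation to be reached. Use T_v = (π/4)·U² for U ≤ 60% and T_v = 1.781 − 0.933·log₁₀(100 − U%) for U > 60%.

t ≈ 0.106 years

Drainage path length: H_d = H/2 = 1.15 m (double drainage).
U > 60%: T_v = 1.781 − 0.933·log₁₀(100 − 78) = 0.52852.
t = T_v·H_d²/c_v = 0.52852×1.15²/6.6 = 0.1059 years.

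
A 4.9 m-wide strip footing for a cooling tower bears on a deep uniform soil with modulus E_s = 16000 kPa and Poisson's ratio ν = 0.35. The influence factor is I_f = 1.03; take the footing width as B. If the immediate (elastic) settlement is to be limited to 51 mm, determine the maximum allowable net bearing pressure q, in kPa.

q ≈ 184 kPa

S_e = q·B·(1−ν²)/E_s · I_f  ⇒  q = S_e·E_s / (B·(1−ν²)·I_f).
q = 0.051 × 16000 / (4.9 × 0.8775 × 1.03) = 184.3 kPa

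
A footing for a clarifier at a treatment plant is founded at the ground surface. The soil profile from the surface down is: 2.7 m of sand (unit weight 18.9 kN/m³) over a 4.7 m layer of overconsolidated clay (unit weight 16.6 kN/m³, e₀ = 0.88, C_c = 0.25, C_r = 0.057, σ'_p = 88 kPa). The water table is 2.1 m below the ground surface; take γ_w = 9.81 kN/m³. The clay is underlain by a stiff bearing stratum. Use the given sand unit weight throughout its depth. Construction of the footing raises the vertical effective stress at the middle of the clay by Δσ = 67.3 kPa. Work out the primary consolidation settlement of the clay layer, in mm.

S_c ≈ 125 mm

Mid-depth of clay below the ground surface: z = 2.7 + 4.7/2 = 5.05 m.
Total vertical stress at mid-clay: σ_v = 18.9×2.7 + 16.6×2.35 = 90.04 kPa.
Pore pressure: u = 9.81×(5.05 − 2.1) = 28.94 kPa.
Initial effective stress: σ'_0 = σ_v − u = 90.04 − 28.94 = 61.1 kPa.
Final effective stress: σ'_f = 61.1 + 67.3 = 128.4 kPa.
σ'_f = 128.4 > σ'_p = 88 kPa, so the stress path crosses the preconsolidation pressure — recompression up to σ'_p, then virgin compression beyond:
S_c = H/(1+e₀)·[C_r·log₁₀(σ'_p/σ'_0) + C_c·log₁₀(σ'_f/σ'_p)]
    = 4.7/1.88 × [0.057×log₁₀(88/61.1) + 0.25×log₁₀(128.4/88)]
    = 2.5 × [0.0090312 + 0.041021] = 0.1251 m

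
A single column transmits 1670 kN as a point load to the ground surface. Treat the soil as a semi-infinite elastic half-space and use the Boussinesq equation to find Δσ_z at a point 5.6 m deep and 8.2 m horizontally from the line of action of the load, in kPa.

Boussinesq vertical stress below a point load on an elastic half-space:
Δσ_z = 3P/(2πz²) · [1 + (r/z)²]^(−5/2)
r/z = 8.2/5.6 = 1.4643; [1+(r/z)²]^(−5/2) = 0.057049.
Δσ_z = 3×1670/(2π×5.6²) × 0.057049 = 25.426 × 0.057049 = 1.451 kPa

Δσ_z ≈ 1.45 kPa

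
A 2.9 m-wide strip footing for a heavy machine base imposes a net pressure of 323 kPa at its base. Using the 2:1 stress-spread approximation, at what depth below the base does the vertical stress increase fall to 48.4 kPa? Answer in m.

z ≈ 16.5 m

2:1 spreading — at depth z the loaded area has grown by z in each plan dimension:
qB/(B+z) = Δσ_z ⇒ z = qB/Δσ_z − B = 323×2.9/48.4 − 2.9 = 16.45 m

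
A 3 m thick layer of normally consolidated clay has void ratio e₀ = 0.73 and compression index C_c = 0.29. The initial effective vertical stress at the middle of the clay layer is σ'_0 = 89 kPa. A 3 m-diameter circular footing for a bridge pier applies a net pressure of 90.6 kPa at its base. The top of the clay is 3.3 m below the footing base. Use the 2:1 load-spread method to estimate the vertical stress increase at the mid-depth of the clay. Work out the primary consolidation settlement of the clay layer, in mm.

S_c ≈ 30.6 mm

Mid-depth of clay below the footing base: z = 3.3 + 3/2 = 4.8 m.
Stress increase at mid-clay by the 2:1 spreading method:
Δσ ≈ qD²/(D+z)² = 90.6×3²/(3+4.8)² = 13.402 kPa
Final effective stress: σ'_f = σ'_0 + Δσ = 89 + 13.402 = 102.4 kPa.
Normally consolidated clay, so the full stress increment lies on the virgin compression line:
S_c = C_c·H/(1+e₀)·log₁₀(σ'_f/σ'_0) = 0.29×3/(1+0.73)×log₁₀(102.4/89)
    = 0.50289 × 0.06091 = 0.03063 m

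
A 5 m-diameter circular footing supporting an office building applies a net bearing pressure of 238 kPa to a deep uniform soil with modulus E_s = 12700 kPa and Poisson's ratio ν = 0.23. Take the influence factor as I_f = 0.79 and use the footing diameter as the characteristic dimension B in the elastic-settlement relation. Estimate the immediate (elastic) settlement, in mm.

Immediate (elastic) settlement: S_e = q·B·(1−ν²)/E_s · I_f.
S_e = 238 × 5 × (1 − 0.23²) / 12700 × 0.79
    = 238 × 5 × 0.9471 / 12700 × 0.79
    = 0.07011 m = 70.11 mm

S_e ≈ 70.1 mm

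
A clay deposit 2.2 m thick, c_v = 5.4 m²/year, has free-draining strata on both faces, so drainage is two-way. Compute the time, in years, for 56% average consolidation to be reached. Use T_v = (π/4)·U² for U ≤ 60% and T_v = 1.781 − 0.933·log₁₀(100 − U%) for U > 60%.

Drainage path length: H_d = H/2 = 1.1 m (double drainage).
U ≤ 60%: T_v = (π/4)·U² = (π/4)×0.56² = 0.2463.
t = T_v·H_d²/c_v = 0.2463×1.1²/5.4 = 0.05519 years.

t ≈ 0.0552 years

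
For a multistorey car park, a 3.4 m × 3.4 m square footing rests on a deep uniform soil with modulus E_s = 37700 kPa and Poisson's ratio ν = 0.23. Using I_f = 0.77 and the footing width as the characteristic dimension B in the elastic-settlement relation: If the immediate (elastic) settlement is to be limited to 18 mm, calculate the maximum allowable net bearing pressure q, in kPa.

S_e = q·B·(1−ν²)/E_s · I_f  ⇒  q = S_e·E_s / (B·(1−ν²)·I_f).
q = 0.018 × 37700 / (3.4 × 0.9471 × 0.77) = 273.7 kPa

q ≈ 274 kPa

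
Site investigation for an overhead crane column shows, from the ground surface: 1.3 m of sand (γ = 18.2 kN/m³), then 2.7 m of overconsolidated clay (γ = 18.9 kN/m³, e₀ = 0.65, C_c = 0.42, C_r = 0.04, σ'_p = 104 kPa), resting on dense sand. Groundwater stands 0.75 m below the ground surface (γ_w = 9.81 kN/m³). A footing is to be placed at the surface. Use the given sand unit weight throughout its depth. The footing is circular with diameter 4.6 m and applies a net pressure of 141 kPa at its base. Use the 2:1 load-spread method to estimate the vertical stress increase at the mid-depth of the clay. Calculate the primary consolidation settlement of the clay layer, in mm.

Mid-depth of clay below the ground surface: z = 1.3 + 2.7/2 = 2.65 m.
Total vertical stress at mid-clay: σ_v = 18.2×1.3 + 18.9×1.35 = 49.175 kPa.
Pore pressure: u = 9.81×(2.65 − 0.75) = 18.639 kPa.
Initial effective stress: σ'_0 = σ_v − u = 49.175 − 18.639 = 30.536 kPa.
Stress increase at mid-clay by the 2:1 spreading method:
Δσ ≈ qD²/(D+z)² = 141×4.6²/(4.6+2.65)² = 56.762 kPa
Final effective stress: σ'_f = 30.536 + 56.762 = 87.298 kPa.
σ'_f = 87.298 ≤ σ'_p = 104 kPa, so the clay remains overconsolidated and only the recompression index applies:
S_c = C_r·H/(1+e₀)·log₁₀(σ'_f/σ'_0) = 0.04×2.7/1.65×log₁₀(87.298/30.536)
    = 0.065456 × 0.45619 = 0.02986 m

S_c ≈ 29.9 mm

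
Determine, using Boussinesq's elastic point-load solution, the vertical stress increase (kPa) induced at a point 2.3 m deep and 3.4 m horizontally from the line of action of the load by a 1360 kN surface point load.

Boussinesq vertical stress below a point load on an elastic half-space:
Δσ_z = 3P/(2πz²) · [1 + (r/z)²]^(−5/2)
r/z = 3.4/2.3 = 1.4783; [1+(r/z)²]^(−5/2) = 0.055225.
Δσ_z = 3×1360/(2π×2.3²) × 0.055225 = 122.75 × 0.055225 = 6.779 kPa

Δσ_z ≈ 6.78 kPa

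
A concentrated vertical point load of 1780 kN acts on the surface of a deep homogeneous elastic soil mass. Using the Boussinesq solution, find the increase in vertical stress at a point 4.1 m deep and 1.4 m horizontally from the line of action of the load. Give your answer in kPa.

Boussinesq vertical stress below a point load on an elastic half-space:
Δσ_z = 3P/(2πz²) · [1 + (r/z)²]^(−5/2)
r/z = 1.4/4.1 = 0.34146; [1+(r/z)²]^(−5/2) = 0.75903.
Δσ_z = 3×1780/(2π×4.1²) × 0.75903 = 50.558 × 0.75903 = 38.38 kPa

Δσ_z ≈ 38.4 kPa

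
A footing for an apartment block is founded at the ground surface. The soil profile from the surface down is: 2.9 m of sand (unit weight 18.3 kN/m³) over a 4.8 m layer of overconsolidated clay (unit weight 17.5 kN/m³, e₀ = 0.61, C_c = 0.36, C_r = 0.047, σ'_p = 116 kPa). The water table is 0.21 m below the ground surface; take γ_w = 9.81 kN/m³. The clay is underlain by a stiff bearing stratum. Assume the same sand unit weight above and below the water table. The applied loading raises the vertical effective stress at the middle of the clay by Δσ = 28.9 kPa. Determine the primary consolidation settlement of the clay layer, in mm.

S_c ≈ 30.1 mm

Mid-depth of clay below the ground surface: z = 2.9 + 4.8/2 = 5.3 m.
Total vertical stress at mid-clay: σ_v = 18.3×2.9 + 17.5×2.4 = 95.07 kPa.
Pore pressure: u = 9.81×(5.3 − 0.21) = 49.933 kPa.
Initial effective stress: σ'_0 = σ_v − u = 95.07 − 49.933 = 45.137 kPa.
Final effective stress: σ'_f = 45.137 + 28.9 = 74.037 kPa.
σ'_f = 74.037 ≤ σ'_p = 116 kPa, so the clay remains overconsolidated and only the recompression index applies:
S_c = C_r·H/(1+e₀)·log₁₀(σ'_f/σ'_0) = 0.047×4.8/1.61×log₁₀(74.037/45.137)
    = 0.14013 × 0.21492 = 0.03012 m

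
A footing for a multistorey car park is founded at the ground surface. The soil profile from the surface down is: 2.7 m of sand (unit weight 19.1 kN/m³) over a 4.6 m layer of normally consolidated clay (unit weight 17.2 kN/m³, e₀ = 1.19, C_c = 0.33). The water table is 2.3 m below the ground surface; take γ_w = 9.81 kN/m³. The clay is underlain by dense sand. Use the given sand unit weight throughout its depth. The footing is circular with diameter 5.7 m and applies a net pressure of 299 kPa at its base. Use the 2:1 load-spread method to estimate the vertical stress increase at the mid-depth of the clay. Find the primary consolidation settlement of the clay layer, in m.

Mid-depth of clay below the ground surface: z = 2.7 + 4.6/2 = 5 m.
Total vertical stress at mid-clay: σ_v = 19.1×2.7 + 17.2×2.3 = 91.13 kPa.
Pore pressure: u = 9.81×(5 − 2.3) = 26.487 kPa.
Initial effective stress: σ'_0 = σ_v − u = 91.13 − 26.487 = 64.643 kPa.
Stress increase at mid-clay by the 2:1 spreading method:
Δσ ≈ qD²/(D+z)² = 299×5.7²/(5.7+5)² = 84.85 kPa
Final effective stress: σ'_f = σ'_0 + Δσ = 64.643 + 84.85 = 149.49 kPa.
Normally consolidated clay, so the full stress increment lies on the virgin compression line:
S_c = C_c·H/(1+e₀)·log₁₀(σ'_f/σ'_0) = 0.33×4.6/(1+1.19)×log₁₀(149.49/64.643)
    = 0.69315 × 0.36409 = 0.2524 m

S_c ≈ 0.252 m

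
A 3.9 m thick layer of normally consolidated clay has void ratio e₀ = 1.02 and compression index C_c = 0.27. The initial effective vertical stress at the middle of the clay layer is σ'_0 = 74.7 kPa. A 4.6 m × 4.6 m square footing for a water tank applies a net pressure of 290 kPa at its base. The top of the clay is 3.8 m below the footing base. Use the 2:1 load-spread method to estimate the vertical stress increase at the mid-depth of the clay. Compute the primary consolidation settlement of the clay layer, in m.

S_c ≈ 0.129 m

Mid-depth of clay below the footing base: z = 3.8 + 3.9/2 = 5.75 m.
Stress increase at mid-clay by the 2:1 spreading method:
Δσ = qBL/((B+z)(L+z)) = 290×4.6×4.6/((4.6+5.75)(4.6+5.75)) = 57.284 kPa
Final effective stress: σ'_f = σ'_0 + Δσ = 74.7 + 57.284 = 131.98 kPa.
Normally consolidated clay, so the full stress increment lies on the virgin compression line:
S_c = C_c·H/(1+e₀)·log₁₀(σ'_f/σ'_0) = 0.27×3.9/(1+1.02)×log₁₀(131.98/74.7)
    = 0.52129 × 0.24719 = 0.1289 m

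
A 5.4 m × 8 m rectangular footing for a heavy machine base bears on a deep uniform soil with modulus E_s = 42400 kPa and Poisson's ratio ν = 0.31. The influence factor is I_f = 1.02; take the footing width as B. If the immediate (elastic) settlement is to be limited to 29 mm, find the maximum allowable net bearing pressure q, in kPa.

q ≈ 247 kPa

S_e = q·B·(1−ν²)/E_s · I_f  ⇒  q = S_e·E_s / (B·(1−ν²)·I_f).
q = 0.029 × 42400 / (5.4 × 0.9039 × 1.02) = 247 kPa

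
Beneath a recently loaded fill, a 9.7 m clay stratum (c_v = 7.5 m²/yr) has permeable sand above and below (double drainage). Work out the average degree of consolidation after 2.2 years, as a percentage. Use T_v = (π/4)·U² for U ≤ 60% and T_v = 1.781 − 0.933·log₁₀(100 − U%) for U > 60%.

U ≈ 85.6 %

Drainage path length: H_d = H/2 = 4.85 m (double drainage).
T_v = c_v·t/H_d² = 7.5×2.2/4.85² = 0.70146.
T_v = 0.70146 corresponds to the U > 60% branch:
U = 1 − 10^((1.781 − T_v)/0.933)/100 = 0.8564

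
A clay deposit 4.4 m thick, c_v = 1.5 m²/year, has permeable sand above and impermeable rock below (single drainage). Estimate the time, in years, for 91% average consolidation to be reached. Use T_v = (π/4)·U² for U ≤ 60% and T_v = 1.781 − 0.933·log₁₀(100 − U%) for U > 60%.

t ≈ 11.5 years

Drainage path length: H_d = H = 4.4 m (single drainage).
U > 60%: T_v = 1.781 − 0.933·log₁₀(100 − 91) = 0.89069.
t = T_v·H_d²/c_v = 0.89069×4.4²/1.5 = 11.5 years.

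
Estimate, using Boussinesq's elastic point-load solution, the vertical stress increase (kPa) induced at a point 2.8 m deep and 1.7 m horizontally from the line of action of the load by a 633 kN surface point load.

Δσ_z ≈ 17.6 kPa

Boussinesq vertical stress below a point load on an elastic half-space:
Δσ_z = 3P/(2πz²) · [1 + (r/z)²]^(−5/2)
r/z = 1.7/2.8 = 0.60714; [1+(r/z)²]^(−5/2) = 0.45634.
Δσ_z = 3×633/(2π×2.8²) × 0.45634 = 38.55 × 0.45634 = 17.59 kPa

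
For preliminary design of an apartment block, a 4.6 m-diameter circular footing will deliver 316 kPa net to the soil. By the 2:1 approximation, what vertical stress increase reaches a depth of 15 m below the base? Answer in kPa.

By the 2:1 method the load spreads at 1 horizontal : 2 vertical, so at depth z the loaded area has grown by z in each plan dimension:
Δσ ≈ qD²/(D+z)² = 316×4.6²/(4.6+15)² = 17.406 kPa

Δσ_z ≈ 17.4 kPa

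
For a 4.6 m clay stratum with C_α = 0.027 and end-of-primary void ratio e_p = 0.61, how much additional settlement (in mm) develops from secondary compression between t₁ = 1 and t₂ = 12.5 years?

S_s ≈ 84.6 mm

Secondary compression: S_s = C_α·H/(1+e_p)·log₁₀(t₂/t₁)
S_s = 0.027×4.6/(1+0.61)×log₁₀(12.5/1)
    = 0.07714 × 1.097 = 0.08462 m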